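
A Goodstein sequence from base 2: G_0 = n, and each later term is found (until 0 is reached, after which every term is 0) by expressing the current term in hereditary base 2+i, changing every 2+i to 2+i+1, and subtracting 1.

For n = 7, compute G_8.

G_0 = 7. HB_2(7) = 2^2 + 2 + 1. Bump = 31. G_1 = 30.
G_1 = 30. HB_3(30) = 3^3 + 3. Bump = 260. G_2 = 259.
G_2 = 259. HB_4(259) = 4^4 + 3. Bump = 3128. G_3 = 3127.
G_3 = 3127. HB_5(3127) = 5^5 + 2. Bump = 46658. G_4 = 46657.
G_4 = 46657. HB_6(46657) = 6^6 + 1. Bump = 823544. G_5 = 823543.
G_5 = 823543. HB_7(823543) = 7^7. Bump = 16777216. G_6 = 16777215.
G_6 = 16777215. HB_8(16777215) = 7·8^7 + 7·8^6 + 7·8^5 + 7·8^4 + 7·8^3 + 7·8^2 + 7·8 + 7. Bump = 37665880. G_7 = 37665879.
G_7 = 37665879. HB_9(37665879) = 7·9^7 + 7·9^6 + 7·9^5 + 7·9^4 + 7·9^3 + 7·9^2 + 7·9 + 6. Bump = 77777776. G_8 = 77777775.

77777775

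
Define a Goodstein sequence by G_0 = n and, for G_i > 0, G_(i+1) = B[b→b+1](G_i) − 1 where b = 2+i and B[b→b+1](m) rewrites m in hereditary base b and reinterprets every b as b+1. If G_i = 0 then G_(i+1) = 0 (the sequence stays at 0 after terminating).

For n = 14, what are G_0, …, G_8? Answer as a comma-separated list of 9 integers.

14 —HB2→ 2^(2 + 1) + 2^2 + 2 —bump→ 3^(3 + 1) + 3^3 + 3 = 111 —(−1)→ 110
110 —HB3→ 3^(3 + 1) + 3^3 + 2 —bump→ 4^(4 + 1) + 4^4 + 2 = 1282 —(−1)→ 1281
1281 —HB4→ 4^(4 + 1) + 4^4 + 1 —bump→ 5^(5 + 1) + 5^5 + 1 = 18751 —(−1)→ 18750
18750 —HB5→ 5^(5 + 1) + 5^5 —bump→ 6^(6 + 1) + 6^6 = 326592 —(−1)→ 326591
326591 —HB6→ 6^(6 + 1) + 5·6^5 + 5·6^4 + 5·6^3 + 5·6^2 + 5·6 + 5 —bump→ 7^(7 + 1) + 5·7^5 + 5·7^4 + 5·7^3 + 5·7^2 + 5·7 + 5 = 5862841 —(−1)→ 5862840
5862840 —HB7→ 7^(7 + 1) + 5·7^5 + 5·7^4 + 5·7^3 + 5·7^2 + 5·7 + 4 —bump→ 8^(8 + 1) + 5·8^5 + 5·8^4 + 5·8^3 + 5·8^2 + 5·8 + 4 = 134404972 —(−1)→ 134404971
134404971 —HB8→ 8^(8 + 1) + 5·8^5 + 5·8^4 + 5·8^3 + 5·8^2 + 5·8 + 3 —bump→ 9^(9 + 1) + 5·9^5 + 5·9^4 + 5·9^3 + 5·9^2 + 5·9 + 3 = 3487116549 —(−1)→ 3487116548
3487116548 —HB9→ 9^(9 + 1) + 5·9^5 + 5·9^4 + 5·9^3 + 5·9^2 + 5·9 + 2 —bump→ 10^(10 + 1) + 5·10^5 + 5·10^4 + 5·10^3 + 5·10^2 + 5·10 + 2 = 100000555552 —(−1)→ 100000555551

14, 110, 1281, 18750, 326591, 5862840, 134404971, 3487116548, 100000555551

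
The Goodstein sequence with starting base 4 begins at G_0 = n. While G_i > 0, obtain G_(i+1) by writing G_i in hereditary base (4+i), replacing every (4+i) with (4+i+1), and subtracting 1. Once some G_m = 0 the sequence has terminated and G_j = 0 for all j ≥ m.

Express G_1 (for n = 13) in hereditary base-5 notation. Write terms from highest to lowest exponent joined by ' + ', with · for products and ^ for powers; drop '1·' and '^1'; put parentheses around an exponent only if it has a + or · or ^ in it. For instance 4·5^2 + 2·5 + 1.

i=0: 13 = 3·4 + 1 (b=4); 4→5: 3·5 + 1 = 16; 16−1 = 15
i=1: 15 = 3·5 (b=5); 5→6: 3·6 = 18; 18−1 = 17

3·5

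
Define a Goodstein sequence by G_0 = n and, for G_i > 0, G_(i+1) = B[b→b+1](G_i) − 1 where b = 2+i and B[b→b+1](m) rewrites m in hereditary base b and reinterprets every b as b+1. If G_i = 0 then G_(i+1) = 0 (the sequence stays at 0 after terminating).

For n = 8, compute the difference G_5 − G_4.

1553800

8 —HB2→ 2^(2 + 1) —bump→ 3^(3 + 1) = 81 —(−1)→ 80
80 —HB3→ 2·3^3 + 2·3^2 + 2·3 + 2 —bump→ 2·4^4 + 2·4^2 + 2·4 + 2 = 554 —(−1)→ 553
553 —HB4→ 2·4^4 + 2·4^2 + 2·4 + 1 —bump→ 2·5^5 + 2·5^2 + 2·5 + 1 = 6311 —(−1)→ 6310
6310 —HB5→ 2·5^5 + 2·5^2 + 2·5 —bump→ 2·6^6 + 2·6^2 + 2·6 = 93396 —(−1)→ 93395
93395 —HB6→ 2·6^6 + 2·6^2 + 6 + 5 —bump→ 2·7^7 + 2·7^2 + 7 + 5 = 1647196 —(−1)→ 1647195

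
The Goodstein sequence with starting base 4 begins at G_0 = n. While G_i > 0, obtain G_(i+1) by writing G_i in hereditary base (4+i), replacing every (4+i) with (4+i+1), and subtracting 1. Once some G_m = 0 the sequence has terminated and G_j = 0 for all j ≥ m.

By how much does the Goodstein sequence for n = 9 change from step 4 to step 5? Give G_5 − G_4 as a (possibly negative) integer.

0

G_0 = 9. HB_4(9) = 2·4 + 1. Bump = 11. G_1 = 10.
G_1 = 10. HB_5(10) = 2·5. Bump = 12. G_2 = 11.
G_2 = 11. HB_6(11) = 6 + 5. Bump = 12. G_3 = 11.
G_3 = 11. HB_7(11) = 7 + 4. Bump = 12. G_4 = 11.
G_4 = 11. HB_8(11) = 8 + 3. Bump = 12. G_5 = 11.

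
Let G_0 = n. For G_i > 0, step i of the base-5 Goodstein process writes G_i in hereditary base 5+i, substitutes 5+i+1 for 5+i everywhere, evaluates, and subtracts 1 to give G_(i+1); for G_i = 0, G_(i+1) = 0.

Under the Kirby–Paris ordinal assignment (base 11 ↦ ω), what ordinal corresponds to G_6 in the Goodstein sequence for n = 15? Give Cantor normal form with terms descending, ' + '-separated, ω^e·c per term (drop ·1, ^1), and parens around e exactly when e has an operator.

i=0: 15 = 3·5 (b=5); 5→6: 3·6 = 18; 18−1 = 17
i=1: 17 = 2·6 + 5 (b=6); 6→7: 2·7 + 5 = 19; 19−1 = 18
i=2: 18 = 2·7 + 4 (b=7); 7→8: 2·8 + 4 = 20; 20−1 = 19
i=3: 19 = 2·8 + 3 (b=8); 8→9: 2·9 + 3 = 21; 21−1 = 20
i=4: 20 = 2·9 + 2 (b=9); 9→10: 2·10 + 2 = 22; 22−1 = 21
i=5: 21 = 2·10 + 1 (b=10); 10→11: 2·11 + 1 = 23; 23−1 = 22
i=6: 22 = 2·11 (b=11); 11→12: 2·12 = 24; 24−1 = 23

ω·2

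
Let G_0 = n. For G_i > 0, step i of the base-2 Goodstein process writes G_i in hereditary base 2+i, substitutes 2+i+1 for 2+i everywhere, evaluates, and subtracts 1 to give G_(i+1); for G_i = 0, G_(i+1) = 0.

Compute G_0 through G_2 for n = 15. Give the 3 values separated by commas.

(0) 15|_2 = 2^(2 + 1) + 2^2 + 2 + 1 ↦ 3^(3 + 1) + 3^3 + 3 + 1|_3 = 112 ⇒ 111
(1) 111|_3 = 3^(3 + 1) + 3^3 + 3 ↦ 4^(4 + 1) + 4^4 + 4|_4 = 1284 ⇒ 1283

15, 111, 1283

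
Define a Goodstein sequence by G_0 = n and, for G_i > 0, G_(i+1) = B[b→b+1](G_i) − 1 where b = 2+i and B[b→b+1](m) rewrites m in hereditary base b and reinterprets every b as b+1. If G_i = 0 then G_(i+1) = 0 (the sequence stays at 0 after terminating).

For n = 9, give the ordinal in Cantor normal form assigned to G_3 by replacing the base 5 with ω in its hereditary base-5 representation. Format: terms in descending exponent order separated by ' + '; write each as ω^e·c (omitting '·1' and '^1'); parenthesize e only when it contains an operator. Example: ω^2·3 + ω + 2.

G_0 = 9. HB_2(9) = 2^(2 + 1) + 1. Bump = 82. G_1 = 81.
G_1 = 81. HB_3(81) = 3^(3 + 1). Bump = 1024. G_2 = 1023.
G_2 = 1023. HB_4(1023) = 3·4^4 + 3·4^3 + 3·4^2 + 3·4 + 3. Bump = 9843. G_3 = 9842.

ω^ω·3 + ω^3·3 + ω^2·3 + ω·3 + 2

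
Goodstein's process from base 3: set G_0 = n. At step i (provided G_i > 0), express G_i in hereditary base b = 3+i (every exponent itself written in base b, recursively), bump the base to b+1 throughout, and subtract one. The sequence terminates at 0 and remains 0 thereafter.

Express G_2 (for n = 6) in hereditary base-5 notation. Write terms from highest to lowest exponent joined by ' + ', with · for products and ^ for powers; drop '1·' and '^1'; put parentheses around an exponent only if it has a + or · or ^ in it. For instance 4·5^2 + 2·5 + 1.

[0] 6 ≡ 2·3 (base 3). Lift 4: 8. −1: 7.
[1] 7 ≡ 4 + 3 (base 4). Lift 5: 8. −1: 7.
[2] 7 ≡ 5 + 2 (base 5). Lift 6: 8. −1: 7.

5 + 2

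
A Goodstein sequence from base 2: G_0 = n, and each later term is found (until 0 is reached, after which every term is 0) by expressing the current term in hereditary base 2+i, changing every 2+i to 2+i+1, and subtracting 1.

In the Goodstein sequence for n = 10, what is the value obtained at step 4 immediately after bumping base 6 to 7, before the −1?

G_0 = 10. HB_2(10) = 2^(2 + 1) + 2. Bump = 84. G_1 = 83.
G_1 = 83. HB_3(83) = 3^(3 + 1) + 2. Bump = 1026. G_2 = 1025.
G_2 = 1025. HB_4(1025) = 4^(4 + 1) + 1. Bump = 15626. G_3 = 15625.
G_3 = 15625. HB_5(15625) = 5^(5 + 1). Bump = 279936. G_4 = 279935.

4215755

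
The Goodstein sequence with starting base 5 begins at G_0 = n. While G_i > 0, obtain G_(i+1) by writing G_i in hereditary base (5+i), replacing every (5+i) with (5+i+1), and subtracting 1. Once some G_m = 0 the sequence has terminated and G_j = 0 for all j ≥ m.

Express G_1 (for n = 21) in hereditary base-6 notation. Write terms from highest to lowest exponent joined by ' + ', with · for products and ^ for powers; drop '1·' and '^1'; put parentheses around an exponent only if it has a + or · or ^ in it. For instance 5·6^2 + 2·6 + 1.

21 —HB5→ 4·5 + 1 —bump→ 4·6 + 1 = 25 —(−1)→ 24
24 —HB6→ 4·6 —bump→ 4·7 = 28 —(−1)→ 27

4·6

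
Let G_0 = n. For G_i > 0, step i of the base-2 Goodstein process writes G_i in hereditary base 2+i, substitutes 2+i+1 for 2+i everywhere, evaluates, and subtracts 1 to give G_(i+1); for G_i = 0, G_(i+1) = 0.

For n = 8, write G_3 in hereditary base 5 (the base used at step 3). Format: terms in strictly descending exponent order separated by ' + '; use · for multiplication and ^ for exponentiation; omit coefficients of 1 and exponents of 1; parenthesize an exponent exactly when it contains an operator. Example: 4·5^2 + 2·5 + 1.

G_0 = 8. HB_2(8) = 2^(2 + 1). Bump = 81. G_1 = 80.
G_1 = 80. HB_3(80) = 2·3^3 + 2·3^2 + 2·3 + 2. Bump = 554. G_2 = 553.
G_2 = 553. HB_4(553) = 2·4^4 + 2·4^2 + 2·4 + 1. Bump = 6311. G_3 = 6310.

2·5^5 + 2·5^2 + 2·5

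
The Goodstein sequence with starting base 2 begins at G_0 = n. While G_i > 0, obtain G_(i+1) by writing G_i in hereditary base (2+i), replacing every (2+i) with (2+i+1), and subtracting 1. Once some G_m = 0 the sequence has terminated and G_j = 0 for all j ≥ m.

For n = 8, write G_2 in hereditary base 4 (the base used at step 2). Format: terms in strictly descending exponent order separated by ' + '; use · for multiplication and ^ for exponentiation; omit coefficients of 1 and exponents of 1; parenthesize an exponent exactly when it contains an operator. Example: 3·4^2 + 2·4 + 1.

2·4^4 + 2·4^2 + 2·4 + 1

step 0: 8 = 2^(2 + 1); sub 3 for 2: 3^(3 + 1); = 81; G_1 = 81−1 = 80
step 1: 80 = 2·3^3 + 2·3^2 + 2·3 + 2; sub 4 for 3: 2·4^4 + 2·4^2 + 2·4 + 2; = 554; G_2 = 554−1 = 553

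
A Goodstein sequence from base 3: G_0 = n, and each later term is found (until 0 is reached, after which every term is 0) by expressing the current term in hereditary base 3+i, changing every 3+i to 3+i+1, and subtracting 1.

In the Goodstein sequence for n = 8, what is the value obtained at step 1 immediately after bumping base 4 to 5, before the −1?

[0] 8 ≡ 2·3 + 2 (base 3). Lift 4: 10. −1: 9.
[1] 9 ≡ 2·4 + 1 (base 4). Lift 5: 11. −1: 10.

11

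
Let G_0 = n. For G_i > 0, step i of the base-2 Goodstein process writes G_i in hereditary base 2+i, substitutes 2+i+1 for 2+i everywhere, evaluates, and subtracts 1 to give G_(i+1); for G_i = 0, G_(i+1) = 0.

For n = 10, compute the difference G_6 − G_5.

79857569

base 2: 10 = 2^(2 + 1) + 2; at 3: 3^(3 + 1) + 3 = 84; next = 83
base 3: 83 = 3^(3 + 1) + 2; at 4: 4^(4 + 1) + 2 = 1026; next = 1025
base 4: 1025 = 4^(4 + 1) + 1; at 5: 5^(5 + 1) + 1 = 15626; next = 15625
base 5: 15625 = 5^(5 + 1); at 6: 6^(6 + 1) = 279936; next = 279935
base 6: 279935 = 5·6^6 + 5·6^5 + 5·6^4 + 5·6^3 + 5·6^2 + 5·6 + 5; at 7: 5·7^7 + 5·7^5 + 5·7^4 + 5·7^3 + 5·7^2 + 5·7 + 5 = 4215755; next = 4215754
base 7: 4215754 = 5·7^7 + 5·7^5 + 5·7^4 + 5·7^3 + 5·7^2 + 5·7 + 4; at 8: 5·8^8 + 5·8^5 + 5·8^4 + 5·8^3 + 5·8^2 + 5·8 + 4 = 84073324; next = 84073323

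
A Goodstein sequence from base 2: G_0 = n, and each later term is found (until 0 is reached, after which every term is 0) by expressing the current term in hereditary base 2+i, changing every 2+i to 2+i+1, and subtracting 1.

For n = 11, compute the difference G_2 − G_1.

G_0 = 11. HB_2(11) = 2^(2 + 1) + 2 + 1. Bump = 85. G_1 = 84.
G_1 = 84. HB_3(84) = 3^(3 + 1) + 3. Bump = 1028. G_2 = 1027.

943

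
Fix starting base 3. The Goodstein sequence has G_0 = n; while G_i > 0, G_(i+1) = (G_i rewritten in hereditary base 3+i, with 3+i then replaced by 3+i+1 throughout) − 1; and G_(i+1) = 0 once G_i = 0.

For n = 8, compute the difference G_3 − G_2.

1

step 0: 8 = 2·3 + 2; sub 4 for 3: 2·4 + 2; = 10; G_1 = 10−1 = 9
step 1: 9 = 2·4 + 1; sub 5 for 4: 2·5 + 1; = 11; G_2 = 11−1 = 10
step 2: 10 = 2·5; sub 6 for 5: 2·6; = 12; G_3 = 12−1 = 11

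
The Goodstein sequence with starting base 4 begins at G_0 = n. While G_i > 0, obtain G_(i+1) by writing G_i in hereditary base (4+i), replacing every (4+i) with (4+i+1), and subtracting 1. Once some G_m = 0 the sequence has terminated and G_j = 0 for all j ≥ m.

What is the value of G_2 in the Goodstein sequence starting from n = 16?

i=0: 16 = 4^2 (b=4); 4→5: 5^2 = 25; 25−1 = 24
i=1: 24 = 4·5 + 4 (b=5); 5→6: 4·6 + 4 = 28; 28−1 = 27
i=2: 27 = 4·6 + 3 (b=6); 6→7: 4·7 + 3 = 31; 31−1 = 30

27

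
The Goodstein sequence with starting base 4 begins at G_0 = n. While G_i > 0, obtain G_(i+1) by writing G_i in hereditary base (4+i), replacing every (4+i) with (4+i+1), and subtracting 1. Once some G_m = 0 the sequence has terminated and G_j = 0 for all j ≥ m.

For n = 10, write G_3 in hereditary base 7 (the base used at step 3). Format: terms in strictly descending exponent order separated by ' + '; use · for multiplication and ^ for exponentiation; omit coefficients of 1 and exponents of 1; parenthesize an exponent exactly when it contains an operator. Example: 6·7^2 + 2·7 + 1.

7 + 6

step 0: 10 = 2·4 + 2; sub 5 for 4: 2·5 + 2; = 12; G_1 = 12−1 = 11
step 1: 11 = 2·5 + 1; sub 6 for 5: 2·6 + 1; = 13; G_2 = 13−1 = 12
step 2: 12 = 2·6; sub 7 for 6: 2·7; = 14; G_3 = 14−1 = 13
step 3: 13 = 7 + 6; sub 8 for 7: 8 + 6; = 14; G_4 = 14−1 = 13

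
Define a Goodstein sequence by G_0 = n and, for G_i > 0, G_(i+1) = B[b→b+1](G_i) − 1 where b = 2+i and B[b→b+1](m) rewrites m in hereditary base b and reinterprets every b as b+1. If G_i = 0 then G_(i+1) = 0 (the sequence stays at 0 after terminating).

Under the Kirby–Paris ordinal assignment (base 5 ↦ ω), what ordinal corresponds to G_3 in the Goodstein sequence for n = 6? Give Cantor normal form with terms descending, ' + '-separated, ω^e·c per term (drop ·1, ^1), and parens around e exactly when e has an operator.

[0] 6 ≡ 2^2 + 2 (base 2). Lift 3: 30. −1: 29.
[1] 29 ≡ 3^3 + 2 (base 3). Lift 4: 258. −1: 257.
[2] 257 ≡ 4^4 + 1 (base 4). Lift 5: 3126. −1: 3125.

ω^ω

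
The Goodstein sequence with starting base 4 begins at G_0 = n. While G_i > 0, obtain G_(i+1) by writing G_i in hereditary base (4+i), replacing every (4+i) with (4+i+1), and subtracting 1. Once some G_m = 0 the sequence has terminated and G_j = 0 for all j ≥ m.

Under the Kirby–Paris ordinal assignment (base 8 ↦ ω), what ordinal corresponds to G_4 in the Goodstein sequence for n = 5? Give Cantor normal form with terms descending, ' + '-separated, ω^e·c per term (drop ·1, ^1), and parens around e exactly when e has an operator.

G_0=5  [base 4] 4 + 1  →[4↦5]→  5 + 1 = 6  −1 ⇒ G_1=5
G_1=5  [base 5] 5  →[5↦6]→  6 = 6  −1 ⇒ G_2=5
G_2=5  [base 6] 5  →[6↦7]→  5 = 5  −1 ⇒ G_3=4
G_3=4  [base 7] 4  →[7↦8]→  4 = 4  −1 ⇒ G_4=3
G_4=3  [base 8] 3  →[8↦9]→  3 = 3  −1 ⇒ G_5=2

3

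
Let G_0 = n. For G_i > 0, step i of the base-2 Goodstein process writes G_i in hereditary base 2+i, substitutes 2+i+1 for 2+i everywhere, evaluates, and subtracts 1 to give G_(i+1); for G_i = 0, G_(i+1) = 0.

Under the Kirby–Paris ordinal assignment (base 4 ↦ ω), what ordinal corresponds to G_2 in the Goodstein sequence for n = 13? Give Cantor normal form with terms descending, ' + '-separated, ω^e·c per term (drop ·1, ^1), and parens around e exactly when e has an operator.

(0) 13|_2 = 2^(2 + 1) + 2^2 + 1 ↦ 3^(3 + 1) + 3^3 + 1|_3 = 109 ⇒ 108
(1) 108|_3 = 3^(3 + 1) + 3^3 ↦ 4^(4 + 1) + 4^4|_4 = 1280 ⇒ 1279

ω^(ω + 1) + ω^3·3 + ω^2·3 + ω·3 + 3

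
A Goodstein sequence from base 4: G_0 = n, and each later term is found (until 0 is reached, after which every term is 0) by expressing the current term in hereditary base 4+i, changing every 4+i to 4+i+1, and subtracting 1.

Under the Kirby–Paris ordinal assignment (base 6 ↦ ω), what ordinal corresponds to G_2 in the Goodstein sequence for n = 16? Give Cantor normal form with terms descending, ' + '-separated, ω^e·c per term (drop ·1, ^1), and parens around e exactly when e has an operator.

G_0=16  [base 4] 4^2  →[4↦5]→  5^2 = 25  −1 ⇒ G_1=24
G_1=24  [base 5] 4·5 + 4  →[5↦6]→  4·6 + 4 = 28  −1 ⇒ G_2=27

ω·4 + 3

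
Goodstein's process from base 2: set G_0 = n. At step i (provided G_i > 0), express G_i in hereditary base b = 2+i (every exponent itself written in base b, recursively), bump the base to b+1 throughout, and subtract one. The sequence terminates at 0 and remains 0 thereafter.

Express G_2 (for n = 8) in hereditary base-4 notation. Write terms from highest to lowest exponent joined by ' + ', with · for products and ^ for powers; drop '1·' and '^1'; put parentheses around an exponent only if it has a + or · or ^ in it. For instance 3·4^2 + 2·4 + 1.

2·4^4 + 2·4^2 + 2·4 + 1

G_0=8  [base 2] 2^(2 + 1)  →[2↦3]→  3^(3 + 1) = 81  −1 ⇒ G_1=80
G_1=80  [base 3] 2·3^3 + 2·3^2 + 2·3 + 2  →[3↦4]→  2·4^4 + 2·4^2 + 2·4 + 2 = 554  −1 ⇒ G_2=553
G_2=553  [base 4] 2·4^4 + 2·4^2 + 2·4 + 1  →[4↦5]→  2·5^5 + 2·5^2 + 2·5 + 1 = 6311  −1 ⇒ G_3=6310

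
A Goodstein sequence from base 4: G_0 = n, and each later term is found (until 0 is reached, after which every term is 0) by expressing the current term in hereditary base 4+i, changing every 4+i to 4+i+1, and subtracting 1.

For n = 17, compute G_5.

47

i=0: 17 = 4^2 + 1 (b=4); 4→5: 5^2 + 1 = 26; 26−1 = 25
i=1: 25 = 5^2 (b=5); 5→6: 6^2 = 36; 36−1 = 35
i=2: 35 = 5·6 + 5 (b=6); 6→7: 5·7 + 5 = 40; 40−1 = 39
i=3: 39 = 5·7 + 4 (b=7); 7→8: 5·8 + 4 = 44; 44−1 = 43
i=4: 43 = 5·8 + 3 (b=8); 8→9: 5·9 + 3 = 48; 48−1 = 47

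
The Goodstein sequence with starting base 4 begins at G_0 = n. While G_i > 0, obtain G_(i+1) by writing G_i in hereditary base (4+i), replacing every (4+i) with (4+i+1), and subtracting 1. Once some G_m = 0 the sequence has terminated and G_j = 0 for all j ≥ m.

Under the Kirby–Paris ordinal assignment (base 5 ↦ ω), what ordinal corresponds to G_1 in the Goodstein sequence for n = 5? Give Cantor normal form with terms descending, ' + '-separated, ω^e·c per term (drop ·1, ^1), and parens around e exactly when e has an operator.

5 —HB4→ 4 + 1 —bump→ 5 + 1 = 6 —(−1)→ 5
5 —HB5→ 5 —bump→ 6 = 6 —(−1)→ 5

ω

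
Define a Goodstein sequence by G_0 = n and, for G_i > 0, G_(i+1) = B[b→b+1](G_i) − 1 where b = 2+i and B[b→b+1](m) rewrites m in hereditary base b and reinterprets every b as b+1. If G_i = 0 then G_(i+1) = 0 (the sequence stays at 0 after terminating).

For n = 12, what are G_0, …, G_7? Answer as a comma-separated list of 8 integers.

G_0=12  [base 2] 2^(2 + 1) + 2^2  →[2↦3]→  3^(3 + 1) + 3^3 = 108  −1 ⇒ G_1=107
G_1=107  [base 3] 3^(3 + 1) + 2·3^2 + 2·3 + 2  →[3↦4]→  4^(4 + 1) + 2·4^2 + 2·4 + 2 = 1066  −1 ⇒ G_2=1065
G_2=1065  [base 4] 4^(4 + 1) + 2·4^2 + 2·4 + 1  →[4↦5]→  5^(5 + 1) + 2·5^2 + 2·5 + 1 = 15686  −1 ⇒ G_3=15685
G_3=15685  [base 5] 5^(5 + 1) + 2·5^2 + 2·5  →[5↦6]→  6^(6 + 1) + 2·6^2 + 2·6 = 280020  −1 ⇒ G_4=280019
G_4=280019  [base 6] 6^(6 + 1) + 2·6^2 + 6 + 5  →[6↦7]→  7^(7 + 1) + 2·7^2 + 7 + 5 = 5764911  −1 ⇒ G_5=5764910
G_5=5764910  [base 7] 7^(7 + 1) + 2·7^2 + 7 + 4  →[7↦8]→  8^(8 + 1) + 2·8^2 + 8 + 4 = 134217868  −1 ⇒ G_6=134217867
G_6=134217867  [base 8] 8^(8 + 1) + 2·8^2 + 8 + 3  →[8↦9]→  9^(9 + 1) + 2·9^2 + 9 + 3 = 3486784575  −1 ⇒ G_7=3486784574

12, 107, 1065, 15685, 280019, 5764910, 134217867, 3486784574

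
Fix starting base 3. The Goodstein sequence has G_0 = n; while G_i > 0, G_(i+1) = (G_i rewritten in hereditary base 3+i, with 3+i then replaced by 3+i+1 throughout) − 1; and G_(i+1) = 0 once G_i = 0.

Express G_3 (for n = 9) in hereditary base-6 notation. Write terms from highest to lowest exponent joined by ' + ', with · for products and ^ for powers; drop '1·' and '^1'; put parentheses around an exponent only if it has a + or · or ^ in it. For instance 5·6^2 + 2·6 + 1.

9 —HB3→ 3^2 —bump→ 4^2 = 16 —(−1)→ 15
15 —HB4→ 3·4 + 3 —bump→ 3·5 + 3 = 18 —(−1)→ 17
17 —HB5→ 3·5 + 2 —bump→ 3·6 + 2 = 20 —(−1)→ 19
19 —HB6→ 3·6 + 1 —bump→ 3·7 + 1 = 22 —(−1)→ 21

3·6 + 1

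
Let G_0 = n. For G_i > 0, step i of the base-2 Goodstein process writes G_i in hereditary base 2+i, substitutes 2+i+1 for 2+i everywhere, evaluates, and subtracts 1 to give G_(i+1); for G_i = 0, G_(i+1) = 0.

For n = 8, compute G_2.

553

[0] 8 ≡ 2^(2 + 1) (base 2). Lift 3: 81. −1: 80.
[1] 80 ≡ 2·3^3 + 2·3^2 + 2·3 + 2 (base 3). Lift 4: 554. −1: 553.
[2] 553 ≡ 2·4^4 + 2·4^2 + 2·4 + 1 (base 4). Lift 5: 6311. −1: 6310.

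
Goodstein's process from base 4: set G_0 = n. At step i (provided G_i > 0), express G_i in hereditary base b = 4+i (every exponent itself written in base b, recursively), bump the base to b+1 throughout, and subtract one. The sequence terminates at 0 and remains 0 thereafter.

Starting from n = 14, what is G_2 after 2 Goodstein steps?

G_0 = 14. HB_4(14) = 3·4 + 2. Bump = 17. G_1 = 16.
G_1 = 16. HB_5(16) = 3·5 + 1. Bump = 19. G_2 = 18.
G_2 = 18. HB_6(18) = 3·6. Bump = 21. G_3 = 20.

18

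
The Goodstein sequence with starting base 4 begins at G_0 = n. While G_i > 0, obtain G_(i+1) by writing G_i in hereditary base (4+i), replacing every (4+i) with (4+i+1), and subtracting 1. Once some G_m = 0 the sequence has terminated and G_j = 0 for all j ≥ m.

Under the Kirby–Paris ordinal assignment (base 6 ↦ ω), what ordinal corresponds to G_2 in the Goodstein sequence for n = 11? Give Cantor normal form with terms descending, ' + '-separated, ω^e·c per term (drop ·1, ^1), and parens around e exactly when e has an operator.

ω·2 + 1

G_0=11  [base 4] 2·4 + 3  →[4↦5]→  2·5 + 3 = 13  −1 ⇒ G_1=12
G_1=12  [base 5] 2·5 + 2  →[5↦6]→  2·6 + 2 = 14  −1 ⇒ G_2=13
G_2=13  [base 6] 2·6 + 1  →[6↦7]→  2·7 + 1 = 15  −1 ⇒ G_3=14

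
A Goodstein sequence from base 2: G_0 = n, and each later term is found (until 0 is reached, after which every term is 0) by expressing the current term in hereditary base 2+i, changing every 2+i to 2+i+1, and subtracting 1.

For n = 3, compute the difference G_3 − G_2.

(0) 3|_2 = 2 + 1 ↦ 3 + 1|_3 = 4 ⇒ 3
(1) 3|_3 = 3 ↦ 4|_4 = 4 ⇒ 3
(2) 3|_4 = 3 ↦ 3|_5 = 3 ⇒ 2

-1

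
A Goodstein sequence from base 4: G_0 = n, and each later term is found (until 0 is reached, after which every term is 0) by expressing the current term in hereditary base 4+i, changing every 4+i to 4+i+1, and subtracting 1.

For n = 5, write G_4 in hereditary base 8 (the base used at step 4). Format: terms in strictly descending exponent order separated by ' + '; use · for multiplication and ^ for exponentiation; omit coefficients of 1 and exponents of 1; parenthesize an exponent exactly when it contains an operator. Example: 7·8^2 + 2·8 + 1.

3

(0) 5|_4 = 4 + 1 ↦ 5 + 1|_5 = 6 ⇒ 5
(1) 5|_5 = 5 ↦ 6|_6 = 6 ⇒ 5
(2) 5|_6 = 5 ↦ 5|_7 = 5 ⇒ 4
(3) 4|_7 = 4 ↦ 4|_8 = 4 ⇒ 3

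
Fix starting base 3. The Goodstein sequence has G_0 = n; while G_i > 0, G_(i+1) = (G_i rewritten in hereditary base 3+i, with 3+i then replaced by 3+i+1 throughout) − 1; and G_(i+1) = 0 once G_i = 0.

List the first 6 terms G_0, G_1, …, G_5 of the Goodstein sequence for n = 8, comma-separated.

8, 9, 10, 11, 11, 11

i=0: 8 = 2·3 + 2 (b=3); 3→4: 2·4 + 2 = 10; 10−1 = 9
i=1: 9 = 2·4 + 1 (b=4); 4→5: 2·5 + 1 = 11; 11−1 = 10
i=2: 10 = 2·5 (b=5); 5→6: 2·6 = 12; 12−1 = 11
i=3: 11 = 6 + 5 (b=6); 6→7: 7 + 5 = 12; 12−1 = 11
i=4: 11 = 7 + 4 (b=7); 7→8: 8 + 4 = 12; 12−1 = 11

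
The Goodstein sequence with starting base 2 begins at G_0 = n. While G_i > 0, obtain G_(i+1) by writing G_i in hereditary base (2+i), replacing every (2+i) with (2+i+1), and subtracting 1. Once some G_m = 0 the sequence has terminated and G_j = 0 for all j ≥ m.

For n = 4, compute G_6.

base 2: 4 = 2^2; at 3: 3^3 = 27; next = 26
base 3: 26 = 2·3^2 + 2·3 + 2; at 4: 2·4^2 + 2·4 + 2 = 42; next = 41
base 4: 41 = 2·4^2 + 2·4 + 1; at 5: 2·5^2 + 2·5 + 1 = 61; next = 60
base 5: 60 = 2·5^2 + 2·5; at 6: 2·6^2 + 2·6 = 84; next = 83
base 6: 83 = 2·6^2 + 6 + 5; at 7: 2·7^2 + 7 + 5 = 110; next = 109
base 7: 109 = 2·7^2 + 7 + 4; at 8: 2·8^2 + 8 + 4 = 140; next = 139

139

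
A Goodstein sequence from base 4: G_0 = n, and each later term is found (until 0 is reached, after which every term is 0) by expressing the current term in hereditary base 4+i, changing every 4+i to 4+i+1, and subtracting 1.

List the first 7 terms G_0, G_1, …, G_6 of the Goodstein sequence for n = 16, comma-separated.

[0] 16 ≡ 4^2 (base 4). Lift 5: 25. −1: 24.
[1] 24 ≡ 4·5 + 4 (base 5). Lift 6: 28. −1: 27.
[2] 27 ≡ 4·6 + 3 (base 6). Lift 7: 31. −1: 30.
[3] 30 ≡ 4·7 + 2 (base 7). Lift 8: 34. −1: 33.
[4] 33 ≡ 4·8 + 1 (base 8). Lift 9: 37. −1: 36.
[5] 36 ≡ 4·9 (base 9). Lift 10: 40. −1: 39.

16, 24, 27, 30, 33, 36, 39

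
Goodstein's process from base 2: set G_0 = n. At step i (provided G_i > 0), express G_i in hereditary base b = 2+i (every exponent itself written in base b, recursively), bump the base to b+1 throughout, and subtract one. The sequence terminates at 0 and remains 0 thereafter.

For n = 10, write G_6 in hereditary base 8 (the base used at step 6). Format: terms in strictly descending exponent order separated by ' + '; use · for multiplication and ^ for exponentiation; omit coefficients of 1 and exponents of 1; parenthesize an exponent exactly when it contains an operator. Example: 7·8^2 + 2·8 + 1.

step 0: 10 = 2^(2 + 1) + 2; sub 3 for 2: 3^(3 + 1) + 3; = 84; G_1 = 84−1 = 83
step 1: 83 = 3^(3 + 1) + 2; sub 4 for 3: 4^(4 + 1) + 2; = 1026; G_2 = 1026−1 = 1025
step 2: 1025 = 4^(4 + 1) + 1; sub 5 for 4: 5^(5 + 1) + 1; = 15626; G_3 = 15626−1 = 15625
step 3: 15625 = 5^(5 + 1); sub 6 for 5: 6^(6 + 1); = 279936; G_4 = 279936−1 = 279935
step 4: 279935 = 5·6^6 + 5·6^5 + 5·6^4 + 5·6^3 + 5·6^2 + 5·6 + 5; sub 7 for 6: 5·7^7 + 5·7^5 + 5·7^4 + 5·7^3 + 5·7^2 + 5·7 + 5; = 4215755; G_5 = 4215755−1 = 4215754
step 5: 4215754 = 5·7^7 + 5·7^5 + 5·7^4 + 5·7^3 + 5·7^2 + 5·7 + 4; sub 8 for 7: 5·8^8 + 5·8^5 + 5·8^4 + 5·8^3 + 5·8^2 + 5·8 + 4; = 84073324; G_6 = 84073324−1 = 84073323
step 6: 84073323 = 5·8^8 + 5·8^5 + 5·8^4 + 5·8^3 + 5·8^2 + 5·8 + 3; sub 9 for 8: 5·9^9 + 5·9^5 + 5·9^4 + 5·9^3 + 5·9^2 + 5·9 + 3; = 1937434593; G_7 = 1937434593−1 = 1937434592

5·8^8 + 5·8^5 + 5·8^4 + 5·8^3 + 5·8^2 + 5·8 + 3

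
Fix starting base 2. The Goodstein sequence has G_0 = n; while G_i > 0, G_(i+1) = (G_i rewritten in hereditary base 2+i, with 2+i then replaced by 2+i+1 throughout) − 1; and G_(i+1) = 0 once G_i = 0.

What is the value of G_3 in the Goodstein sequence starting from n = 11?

G_0=11  [base 2] 2^(2 + 1) + 2 + 1  →[2↦3]→  3^(3 + 1) + 3 + 1 = 85  −1 ⇒ G_1=84
G_1=84  [base 3] 3^(3 + 1) + 3  →[3↦4]→  4^(4 + 1) + 4 = 1028  −1 ⇒ G_2=1027
G_2=1027  [base 4] 4^(4 + 1) + 3  →[4↦5]→  5^(5 + 1) + 3 = 15628  −1 ⇒ G_3=15627
G_3=15627  [base 5] 5^(5 + 1) + 2  →[5↦6]→  6^(6 + 1) + 2 = 279938  −1 ⇒ G_4=279937

15627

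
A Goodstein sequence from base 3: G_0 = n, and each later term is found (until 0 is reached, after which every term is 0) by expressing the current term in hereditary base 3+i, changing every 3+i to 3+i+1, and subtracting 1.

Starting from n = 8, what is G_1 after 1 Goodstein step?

(0) 8|_3 = 2·3 + 2 ↦ 2·4 + 2|_4 = 10 ⇒ 9
(1) 9|_4 = 2·4 + 1 ↦ 2·5 + 1|_5 = 11 ⇒ 10

9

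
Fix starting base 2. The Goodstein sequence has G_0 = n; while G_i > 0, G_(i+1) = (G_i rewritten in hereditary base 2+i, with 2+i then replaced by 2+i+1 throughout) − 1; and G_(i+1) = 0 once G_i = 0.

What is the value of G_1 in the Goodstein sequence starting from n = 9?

81

base 2: 9 = 2^(2 + 1) + 1; at 3: 3^(3 + 1) + 1 = 82; next = 81
base 3: 81 = 3^(3 + 1); at 4: 4^(4 + 1) = 1024; next = 1023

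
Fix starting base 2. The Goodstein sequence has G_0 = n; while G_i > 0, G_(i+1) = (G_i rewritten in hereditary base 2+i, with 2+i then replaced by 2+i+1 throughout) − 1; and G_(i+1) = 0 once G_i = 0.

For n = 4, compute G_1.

26

i=0: 4 = 2^2 (b=2); 2→3: 3^3 = 27; 27−1 = 26
i=1: 26 = 2·3^2 + 2·3 + 2 (b=3); 3→4: 2·4^2 + 2·4 + 2 = 42; 42−1 = 41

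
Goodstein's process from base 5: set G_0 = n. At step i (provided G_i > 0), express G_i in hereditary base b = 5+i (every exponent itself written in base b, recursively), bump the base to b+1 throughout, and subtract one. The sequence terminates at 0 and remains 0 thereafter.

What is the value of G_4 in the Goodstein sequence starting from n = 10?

i=0: 10 = 2·5 (b=5); 5→6: 2·6 = 12; 12−1 = 11
i=1: 11 = 6 + 5 (b=6); 6→7: 7 + 5 = 12; 12−1 = 11
i=2: 11 = 7 + 4 (b=7); 7→8: 8 + 4 = 12; 12−1 = 11
i=3: 11 = 8 + 3 (b=8); 8→9: 9 + 3 = 12; 12−1 = 11
i=4: 11 = 9 + 2 (b=9); 9→10: 10 + 2 = 12; 12−1 = 11

11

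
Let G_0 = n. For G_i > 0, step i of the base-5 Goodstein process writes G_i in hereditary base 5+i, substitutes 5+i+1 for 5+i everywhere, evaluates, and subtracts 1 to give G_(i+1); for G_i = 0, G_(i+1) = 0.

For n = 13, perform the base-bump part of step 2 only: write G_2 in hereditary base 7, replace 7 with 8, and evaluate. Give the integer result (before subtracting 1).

17

(0) 13|_5 = 2·5 + 3 ↦ 2·6 + 3|_6 = 15 ⇒ 14
(1) 14|_6 = 2·6 + 2 ↦ 2·7 + 2|_7 = 16 ⇒ 15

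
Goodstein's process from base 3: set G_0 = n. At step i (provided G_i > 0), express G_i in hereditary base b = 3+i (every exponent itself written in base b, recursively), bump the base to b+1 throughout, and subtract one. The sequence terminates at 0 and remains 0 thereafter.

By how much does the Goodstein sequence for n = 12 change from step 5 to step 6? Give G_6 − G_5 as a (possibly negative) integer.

G_0 = 12. HB_3(12) = 3^2 + 3. Bump = 20. G_1 = 19.
G_1 = 19. HB_4(19) = 4^2 + 3. Bump = 28. G_2 = 27.
G_2 = 27. HB_5(27) = 5^2 + 2. Bump = 38. G_3 = 37.
G_3 = 37. HB_6(37) = 6^2 + 1. Bump = 50. G_4 = 49.
G_4 = 49. HB_7(49) = 7^2. Bump = 64. G_5 = 63.
G_5 = 63. HB_8(63) = 7·8 + 7. Bump = 70. G_6 = 69.

6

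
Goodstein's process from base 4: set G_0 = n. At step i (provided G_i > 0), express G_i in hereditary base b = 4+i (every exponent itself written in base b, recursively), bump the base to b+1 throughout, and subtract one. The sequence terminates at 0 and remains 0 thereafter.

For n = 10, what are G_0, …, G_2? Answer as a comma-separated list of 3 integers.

10, 11, 12

G_0 = 10. HB_4(10) = 2·4 + 2. Bump = 12. G_1 = 11.
G_1 = 11. HB_5(11) = 2·5 + 1. Bump = 13. G_2 = 12.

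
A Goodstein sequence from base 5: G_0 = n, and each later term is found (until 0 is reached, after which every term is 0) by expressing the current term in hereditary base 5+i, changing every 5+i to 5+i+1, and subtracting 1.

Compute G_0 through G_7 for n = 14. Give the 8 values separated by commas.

base 5: 14 = 2·5 + 4; at 6: 2·6 + 4 = 16; next = 15
base 6: 15 = 2·6 + 3; at 7: 2·7 + 3 = 17; next = 16
base 7: 16 = 2·7 + 2; at 8: 2·8 + 2 = 18; next = 17
base 8: 17 = 2·8 + 1; at 9: 2·9 + 1 = 19; next = 18
base 9: 18 = 2·9; at 10: 2·10 = 20; next = 19
base 10: 19 = 10 + 9; at 11: 11 + 9 = 20; next = 19
base 11: 19 = 11 + 8; at 12: 12 + 8 = 20; next = 19

14, 15, 16, 17, 18, 19, 19, 19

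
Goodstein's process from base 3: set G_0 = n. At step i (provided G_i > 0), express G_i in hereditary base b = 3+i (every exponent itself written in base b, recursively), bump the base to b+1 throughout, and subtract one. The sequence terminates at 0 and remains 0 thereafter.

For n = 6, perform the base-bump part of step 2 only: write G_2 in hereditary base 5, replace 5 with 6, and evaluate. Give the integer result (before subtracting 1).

8

[0] 6 ≡ 2·3 (base 3). Lift 4: 8. −1: 7.
[1] 7 ≡ 4 + 3 (base 4). Lift 5: 8. −1: 7.
[2] 7 ≡ 5 + 2 (base 5). Lift 6: 8. −1: 7.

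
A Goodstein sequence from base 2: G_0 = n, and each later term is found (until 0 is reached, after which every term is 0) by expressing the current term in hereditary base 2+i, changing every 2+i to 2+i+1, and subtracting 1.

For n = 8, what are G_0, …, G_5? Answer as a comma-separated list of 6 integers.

8, 80, 553, 6310, 93395, 1647195

G_0 = 8. HB_2(8) = 2^(2 + 1). Bump = 81. G_1 = 80.
G_1 = 80. HB_3(80) = 2·3^3 + 2·3^2 + 2·3 + 2. Bump = 554. G_2 = 553.
G_2 = 553. HB_4(553) = 2·4^4 + 2·4^2 + 2·4 + 1. Bump = 6311. G_3 = 6310.
G_3 = 6310. HB_5(6310) = 2·5^5 + 2·5^2 + 2·5. Bump = 93396. G_4 = 93395.
G_4 = 93395. HB_6(93395) = 2·6^6 + 2·6^2 + 6 + 5. Bump = 1647196. G_5 = 1647195.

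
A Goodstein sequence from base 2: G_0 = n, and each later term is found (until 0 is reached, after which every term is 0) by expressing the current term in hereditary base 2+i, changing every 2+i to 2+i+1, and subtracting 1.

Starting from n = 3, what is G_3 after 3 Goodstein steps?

[0] 3 ≡ 2 + 1 (base 2). Lift 3: 4. −1: 3.
[1] 3 ≡ 3 (base 3). Lift 4: 4. −1: 3.
[2] 3 ≡ 3 (base 4). Lift 5: 3. −1: 2.

2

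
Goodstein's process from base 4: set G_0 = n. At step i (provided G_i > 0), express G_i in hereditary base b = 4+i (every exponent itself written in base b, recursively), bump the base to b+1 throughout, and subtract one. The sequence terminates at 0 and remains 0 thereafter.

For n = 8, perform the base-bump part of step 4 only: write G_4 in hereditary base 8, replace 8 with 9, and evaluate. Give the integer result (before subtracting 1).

G_0=8  [base 4] 2·4  →[4↦5]→  2·5 = 10  −1 ⇒ G_1=9
G_1=9  [base 5] 5 + 4  →[5↦6]→  6 + 4 = 10  −1 ⇒ G_2=9
G_2=9  [base 6] 6 + 3  →[6↦7]→  7 + 3 = 10  −1 ⇒ G_3=9
G_3=9  [base 7] 7 + 2  →[7↦8]→  8 + 2 = 10  −1 ⇒ G_4=9
G_4=9  [base 8] 8 + 1  →[8↦9]→  9 + 1 = 10  −1 ⇒ G_5=9

10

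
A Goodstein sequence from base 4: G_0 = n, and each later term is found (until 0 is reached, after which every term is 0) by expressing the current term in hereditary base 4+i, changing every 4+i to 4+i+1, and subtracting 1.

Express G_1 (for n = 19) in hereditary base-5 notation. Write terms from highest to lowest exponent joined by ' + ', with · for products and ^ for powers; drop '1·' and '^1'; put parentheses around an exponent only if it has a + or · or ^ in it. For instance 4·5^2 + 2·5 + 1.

G_0=19  [base 4] 4^2 + 3  →[4↦5]→  5^2 + 3 = 28  −1 ⇒ G_1=27
G_1=27  [base 5] 5^2 + 2  →[5↦6]→  6^2 + 2 = 38  −1 ⇒ G_2=37

5^2 + 2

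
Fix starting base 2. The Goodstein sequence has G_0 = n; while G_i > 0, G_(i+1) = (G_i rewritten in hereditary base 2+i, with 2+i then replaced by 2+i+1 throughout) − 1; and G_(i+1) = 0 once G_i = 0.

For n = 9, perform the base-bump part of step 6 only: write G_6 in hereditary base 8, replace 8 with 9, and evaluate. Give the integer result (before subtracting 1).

1162263922

step 0: 9 = 2^(2 + 1) + 1; sub 3 for 2: 3^(3 + 1) + 1; = 82; G_1 = 82−1 = 81
step 1: 81 = 3^(3 + 1); sub 4 for 3: 4^(4 + 1); = 1024; G_2 = 1024−1 = 1023
step 2: 1023 = 3·4^4 + 3·4^3 + 3·4^2 + 3·4 + 3; sub 5 for 4: 3·5^5 + 3·5^3 + 3·5^2 + 3·5 + 3; = 9843; G_3 = 9843−1 = 9842
step 3: 9842 = 3·5^5 + 3·5^3 + 3·5^2 + 3·5 + 2; sub 6 for 5: 3·6^6 + 3·6^3 + 3·6^2 + 3·6 + 2; = 140744; G_4 = 140744−1 = 140743
step 4: 140743 = 3·6^6 + 3·6^3 + 3·6^2 + 3·6 + 1; sub 7 for 6: 3·7^7 + 3·7^3 + 3·7^2 + 3·7 + 1; = 2471827; G_5 = 2471827−1 = 2471826
step 5: 2471826 = 3·7^7 + 3·7^3 + 3·7^2 + 3·7; sub 8 for 7: 3·8^8 + 3·8^3 + 3·8^2 + 3·8; = 50333400; G_6 = 50333400−1 = 50333399
step 6: 50333399 = 3·8^8 + 3·8^3 + 3·8^2 + 2·8 + 7; sub 9 for 8: 3·9^9 + 3·9^3 + 3·9^2 + 2·9 + 7; = 1162263922; G_7 = 1162263922−1 = 1162263921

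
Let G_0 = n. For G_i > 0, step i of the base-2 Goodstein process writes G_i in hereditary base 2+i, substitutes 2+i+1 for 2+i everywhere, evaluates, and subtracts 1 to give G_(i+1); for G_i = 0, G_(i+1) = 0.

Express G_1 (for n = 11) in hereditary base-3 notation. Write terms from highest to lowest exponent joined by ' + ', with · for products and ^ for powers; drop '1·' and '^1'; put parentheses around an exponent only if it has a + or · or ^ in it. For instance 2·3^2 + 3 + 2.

i=0: 11 = 2^(2 + 1) + 2 + 1 (b=2); 2→3: 3^(3 + 1) + 3 + 1 = 85; 85−1 = 84
i=1: 84 = 3^(3 + 1) + 3 (b=3); 3→4: 4^(4 + 1) + 4 = 1028; 1028−1 = 1027

3^(3 + 1) + 3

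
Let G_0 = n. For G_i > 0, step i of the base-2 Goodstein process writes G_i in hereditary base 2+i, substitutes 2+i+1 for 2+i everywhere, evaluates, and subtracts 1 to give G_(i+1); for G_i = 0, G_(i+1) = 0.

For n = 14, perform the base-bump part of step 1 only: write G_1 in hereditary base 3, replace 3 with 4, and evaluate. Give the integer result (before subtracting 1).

G_0=14  [base 2] 2^(2 + 1) + 2^2 + 2  →[2↦3]→  3^(3 + 1) + 3^3 + 3 = 111  −1 ⇒ G_1=110
G_1=110  [base 3] 3^(3 + 1) + 3^3 + 2  →[3↦4]→  4^(4 + 1) + 4^4 + 2 = 1282  −1 ⇒ G_2=1281

1282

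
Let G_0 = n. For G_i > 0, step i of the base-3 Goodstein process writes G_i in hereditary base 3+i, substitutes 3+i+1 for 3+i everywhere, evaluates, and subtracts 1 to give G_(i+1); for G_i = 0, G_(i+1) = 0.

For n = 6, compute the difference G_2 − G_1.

[0] 6 ≡ 2·3 (base 3). Lift 4: 8. −1: 7.
[1] 7 ≡ 4 + 3 (base 4). Lift 5: 8. −1: 7.

0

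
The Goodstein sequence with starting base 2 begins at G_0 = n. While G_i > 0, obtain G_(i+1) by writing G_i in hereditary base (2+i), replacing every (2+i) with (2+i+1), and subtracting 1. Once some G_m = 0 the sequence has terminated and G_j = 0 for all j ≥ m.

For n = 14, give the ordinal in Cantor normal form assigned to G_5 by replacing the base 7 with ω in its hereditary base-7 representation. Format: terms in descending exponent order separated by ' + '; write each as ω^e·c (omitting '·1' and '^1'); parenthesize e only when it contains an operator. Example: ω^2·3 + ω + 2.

base 2: 14 = 2^(2 + 1) + 2^2 + 2; at 3: 3^(3 + 1) + 3^3 + 3 = 111; next = 110
base 3: 110 = 3^(3 + 1) + 3^3 + 2; at 4: 4^(4 + 1) + 4^4 + 2 = 1282; next = 1281
base 4: 1281 = 4^(4 + 1) + 4^4 + 1; at 5: 5^(5 + 1) + 5^5 + 1 = 18751; next = 18750
base 5: 18750 = 5^(5 + 1) + 5^5; at 6: 6^(6 + 1) + 6^6 = 326592; next = 326591
base 6: 326591 = 6^(6 + 1) + 5·6^5 + 5·6^4 + 5·6^3 + 5·6^2 + 5·6 + 5; at 7: 7^(7 + 1) + 5·7^5 + 5·7^4 + 5·7^3 + 5·7^2 + 5·7 + 5 = 5862841; next = 5862840
base 7: 5862840 = 7^(7 + 1) + 5·7^5 + 5·7^4 + 5·7^3 + 5·7^2 + 5·7 + 4; at 8: 8^(8 + 1) + 5·8^5 + 5·8^4 + 5·8^3 + 5·8^2 + 5·8 + 4 = 134404972; next = 134404971

ω^(ω + 1) + ω^5·5 + ω^4·5 + ω^3·5 + ω^2·5 + ω·5 + 4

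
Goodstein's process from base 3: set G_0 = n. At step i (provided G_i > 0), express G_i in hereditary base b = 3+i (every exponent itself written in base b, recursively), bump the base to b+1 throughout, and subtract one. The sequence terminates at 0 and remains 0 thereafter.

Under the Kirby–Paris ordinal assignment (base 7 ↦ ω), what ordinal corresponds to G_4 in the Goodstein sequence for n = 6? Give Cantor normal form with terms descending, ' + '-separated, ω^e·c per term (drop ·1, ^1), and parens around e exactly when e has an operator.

ω

6 —HB3→ 2·3 —bump→ 2·4 = 8 —(−1)→ 7
7 —HB4→ 4 + 3 —bump→ 5 + 3 = 8 —(−1)→ 7
7 —HB5→ 5 + 2 —bump→ 6 + 2 = 8 —(−1)→ 7
7 —HB6→ 6 + 1 —bump→ 7 + 1 = 8 —(−1)→ 7
7 —HB7→ 7 —bump→ 8 = 8 —(−1)→ 7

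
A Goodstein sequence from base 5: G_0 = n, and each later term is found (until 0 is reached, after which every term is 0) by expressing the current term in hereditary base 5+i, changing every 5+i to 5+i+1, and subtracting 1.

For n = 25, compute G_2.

39

base 5: 25 = 5^2; at 6: 6^2 = 36; next = 35
base 6: 35 = 5·6 + 5; at 7: 5·7 + 5 = 40; next = 39
base 7: 39 = 5·7 + 4; at 8: 5·8 + 4 = 44; next = 43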